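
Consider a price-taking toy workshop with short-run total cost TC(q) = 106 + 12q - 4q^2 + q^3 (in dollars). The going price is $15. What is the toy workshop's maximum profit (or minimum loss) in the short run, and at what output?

AVC = 12 - 4q + q^2 has its minimum $8 at q = 2; price $15 clears that bar, so the firm operates.
MC = 12 - 8q + 3q^2. Setting P = MC and taking the root on the rising branch gives q* = 3.
TR = 15·3 = 45. TC = 106 + 27 = 133. Profit = 45 − 133 = -$88.
That loss of $88 beats the $106 the firm would lose by shutting down; producing recovers $18 of fixed cost.

Profit = -$88 at q = 3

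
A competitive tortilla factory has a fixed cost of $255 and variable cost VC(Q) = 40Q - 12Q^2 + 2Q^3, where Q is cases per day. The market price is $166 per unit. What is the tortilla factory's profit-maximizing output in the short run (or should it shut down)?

From TC, MC = TC'(Q) = 40 - 24Q + 6Q^2 and AVC = VC/Q = 40 - 12Q + 2Q^2.
AVC is minimized where dAVC/dQ = -12 + 4Q = 0, at Q = 3; min AVC = 40 - 12·3 + 2·3^2 = $22.
P = $166 exceeds min AVC = $22, so the firm stays open.
Set P = MC: 166 = 40 - 24Q + 6Q^2 → -126 - 24Q + 6Q^2 = 0. The roots are Q = -3 and Q = 7; the profit-maximizing output is on the rising part of MC, so Q* = 7.
Check: AVC at Q = 7 is $54 ≤ P, so revenue covers variable cost.
Profit = P·Q − TC = 166·7 − 633 = $529.

Produce at Q = 7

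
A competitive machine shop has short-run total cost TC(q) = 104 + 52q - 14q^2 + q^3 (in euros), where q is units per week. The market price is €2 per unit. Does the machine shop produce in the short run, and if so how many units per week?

Shut down

Strip out fixed cost: VC = 52q - 14q^2 + q^3. Then AVC = 52 - 14q + q^2 and MC = 52 - 28q + 3q^2.
AVC hits its minimum where MC = AVC, at q = 7, giving min AVC = 52 - 14·7 + 7^2 = €3.
P = €2 lies below min AVC = €3; no output level covers variable cost.
Shutting down limits the loss to fixed cost, €104.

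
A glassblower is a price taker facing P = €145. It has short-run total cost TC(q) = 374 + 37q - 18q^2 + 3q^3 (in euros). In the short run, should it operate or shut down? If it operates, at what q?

Variable cost is VC = 37q - 18q^2 + 3q^3, so AVC = VC/q = 37 - 18q + 3q^2 and MC = dTC/dq = 37 - 36q + 9q^2.
AVC hits its minimum where MC = AVC, at q = 3, giving min AVC = 37 - 18·3 + 3·3^2 = €10.
Because €145 ≥ €10, revenue can cover variable cost; the firm operates.
Set P = MC: 145 = 37 - 36q + 9q^2 → -108 - 36q + 9q^2 = 0. The roots are q = -2 and q = 6; the profit-maximizing output is on the rising part of MC, so q* = 6.
Check: AVC at q = 6 is €37 ≤ P, so revenue covers variable cost.
Profit = P·q − TC = 145·6 − 596 = €274.

Produce at q = 6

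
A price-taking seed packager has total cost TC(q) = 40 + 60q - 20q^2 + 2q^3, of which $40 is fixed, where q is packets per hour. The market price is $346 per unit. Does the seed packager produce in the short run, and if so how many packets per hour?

Strip out fixed cost: VC = 60q - 20q^2 + 2q^3. Then AVC = 60 - 20q + 2q^2 and MC = 60 - 40q + 6q^2.
The AVC parabola has its vertex at q = 20/4 = 5, where AVC = 60 - 20·5 + 2·5^2 = $10.
Because $346 ≥ $10, revenue can cover variable cost; the firm operates.
Set P = MC: 346 = 60 - 40q + 6q^2 → -286 - 40q + 6q^2 = 0. The roots are q = -13/3 and q = 11; the profit-maximizing output is on the rising part of MC, so q* = 11.
Check: AVC at q = 11 is $82 ≤ P, so revenue covers variable cost.
Profit = P·q − TC = 346·11 − 942 = $2864.

Produce at q = 11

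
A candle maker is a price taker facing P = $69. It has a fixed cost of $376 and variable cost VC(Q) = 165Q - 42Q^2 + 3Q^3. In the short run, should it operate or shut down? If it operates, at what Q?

Variable cost is VC = 165Q - 42Q^2 + 3Q^3, so AVC = VC/Q = 165 - 42Q + 3Q^2 and MC = dTC/dQ = 165 - 84Q + 9Q^2.
The AVC parabola has its vertex at Q = 42/6 = 7, where AVC = 165 - 42·7 + 3·7^2 = $18.
Because $69 ≥ $18, revenue can cover variable cost; the firm operates.
Solving P = MC: 96 - 84Q + 9Q^2 = 0 ⇒ Q = 4/3 or 8. On the upward-sloping branch, Q* = 8.
Check: AVC at Q = 8 is $21 ≤ P, so revenue covers variable cost.
Profit = P·Q − TC = 69·8 − 544 = $8.

Produce at Q = 8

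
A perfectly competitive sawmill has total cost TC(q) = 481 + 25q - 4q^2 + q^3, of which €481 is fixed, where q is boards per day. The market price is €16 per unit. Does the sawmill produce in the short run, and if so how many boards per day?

From TC, MC = TC'(q) = 25 - 8q + 3q^2 and AVC = VC/q = 25 - 4q + q^2.
The AVC parabola has its vertex at q = 4/2 = 2, where AVC = 25 - 4·2 + 2^2 = €21.
P = €16 lies below min AVC = €21; no output level covers variable cost.
Shutting down limits the loss to fixed cost, €481.

Shut down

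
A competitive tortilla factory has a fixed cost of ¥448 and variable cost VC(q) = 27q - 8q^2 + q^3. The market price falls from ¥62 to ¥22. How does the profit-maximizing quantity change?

Output falls from 7 to 5

MC = 27 - 16q + 3q^2; the shutdown threshold is min AVC = ¥11 (at q = 4).
At P = ¥62 ≥ min AVC, set P = MC on the rising branch: q = 7.
At P = ¥22 ≥ min AVC, set P = MC: q = 5. The firm stays open but cuts output.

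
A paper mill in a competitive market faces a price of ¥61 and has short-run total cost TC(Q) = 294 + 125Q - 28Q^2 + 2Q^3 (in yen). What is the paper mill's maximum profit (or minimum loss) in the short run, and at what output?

Profit = -¥38 at Q = 8

AVC = 125 - 28Q + 2Q^2; min AVC = ¥27 at Q = 7. Since P = ¥61 ≥ min AVC, the firm produces.
MC = 125 - 56Q + 6Q^2. Setting P = MC and taking the root on the rising branch gives Q* = 8.
TR = 61·8 = 488. TC = 294 + 232 = 526. Profit = 488 − 526 = -¥38.
That loss of ¥38 beats the ¥294 the firm would lose by shutting down; producing recovers ¥256 of fixed cost.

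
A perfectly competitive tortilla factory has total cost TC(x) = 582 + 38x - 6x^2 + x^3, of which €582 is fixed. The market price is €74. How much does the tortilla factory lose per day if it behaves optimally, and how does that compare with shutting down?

Profit = -€366 at x = 6

AVC = 38 - 6x + x^2 has its minimum €29 at x = 3; price €74 clears that bar, so the firm operates.
With MC = 38 - 12x + 3x^2, P = MC on the upward-sloping part at x* = 6.
TR = 74·6 = 444. TC = 582 + 228 = 810. Profit = 444 − 810 = -€366.
Shutting down would mean losing the fixed cost of €582, so operating at a loss of €366 is better by €216.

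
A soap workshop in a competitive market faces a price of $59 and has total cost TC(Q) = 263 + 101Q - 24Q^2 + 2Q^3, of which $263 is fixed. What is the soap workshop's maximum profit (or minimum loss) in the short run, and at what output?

Profit = -$67 at Q = 7

AVC = 101 - 24Q + 2Q^2; min AVC = $29 at Q = 6. Since P = $59 ≥ min AVC, the firm produces.
MC = 101 - 48Q + 6Q^2. Setting P = MC and taking the root on the rising branch gives Q* = 7.
TR = 59·7 = 413. TC = 263 + 217 = 480. Profit = 413 − 480 = -$67.
By producing, the firm covers all variable cost plus $196 of fixed cost; shutting down would lose the full $263.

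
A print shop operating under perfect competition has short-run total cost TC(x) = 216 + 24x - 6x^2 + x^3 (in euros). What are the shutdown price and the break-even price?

Shutdown price = €15; break-even price = €60

Shutdown price = min AVC. AVC = 24 - 6x + x^2, with vertex at x = 3 and minimum €15.
ATC = 216/x + 24 - 6x + x^2. Setting dATC/dx = −216/x^2 − 6 + 2x = 0 gives x = 6 (since 2·6^3 − 6·6^2 = 216).
min ATC = 216/6 + 24 − 6·6 + 6^2 = €60. That is the break-even price.
For €15 ≤ P < €60 the firm produces at a loss; below €15 it shuts down.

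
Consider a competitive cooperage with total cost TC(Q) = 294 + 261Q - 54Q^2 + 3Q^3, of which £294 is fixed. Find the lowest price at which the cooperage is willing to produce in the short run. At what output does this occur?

£18 per unit, at Q = 9

Short-run supply begins at min AVC. From VC = 261Q - 54Q^2 + 3Q^3, AVC = 261 - 54Q + 3Q^2.
dAVC/dQ = -54 + 6Q = 0 gives Q = 9. min AVC = 261 - 54·9 + 3·9^2 = 18.
For P < £18 the firm produces nothing.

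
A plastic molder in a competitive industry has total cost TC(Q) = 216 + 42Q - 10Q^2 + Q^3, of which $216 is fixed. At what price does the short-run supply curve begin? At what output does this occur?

$17 per unit, at Q = 5

Short-run supply begins at min AVC. From VC = 42Q - 10Q^2 + Q^3, AVC = 42 - 10Q + Q^2.
At the minimum of AVC, MC = AVC. MC = 42 - 20Q + 3Q^2; setting MC = AVC gives 2Q^2 - 10Q = 0, so Q = 5. min AVC = 17.
So the shutdown price is $17.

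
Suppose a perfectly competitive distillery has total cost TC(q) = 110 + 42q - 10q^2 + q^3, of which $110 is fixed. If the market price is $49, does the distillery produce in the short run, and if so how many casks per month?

Produce at q = 7

Variable cost is VC = 42q - 10q^2 + q^3, so AVC = VC/q = 42 - 10q + q^2 and MC = dTC/dq = 42 - 20q + 3q^2.
AVC hits its minimum where MC = AVC, at q = 5, giving min AVC = 42 - 10·5 + 5^2 = $17.
P = $49 exceeds min AVC = $17, so the firm stays open.
P = MC gives -7 - 20q + 3q^2 = 0, with roots -1/3 and 7. Take the larger (rising MC): q* = 7.
Check: AVC at q = 7 is $21 ≤ P, so revenue covers variable cost.
Profit = P·q − TC = 49·7 − 257 = $86.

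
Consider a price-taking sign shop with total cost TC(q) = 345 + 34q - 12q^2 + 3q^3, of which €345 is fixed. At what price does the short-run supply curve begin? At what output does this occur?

The shutdown price is the minimum of AVC. VC = 34q - 12q^2 + 3q^3, so AVC = 34 - 12q + 3q^2.
dAVC/dq = -12 + 6q = 0 gives q = 2. min AVC = 34 - 12·2 + 3·2^2 = 22.
The firm shuts down for any P below €22.

€22 per unit, at q = 2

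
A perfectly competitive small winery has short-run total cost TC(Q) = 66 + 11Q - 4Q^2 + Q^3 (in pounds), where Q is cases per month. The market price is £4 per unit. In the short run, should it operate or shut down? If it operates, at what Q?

From TC, MC = TC'(Q) = 11 - 8Q + 3Q^2 and AVC = VC/Q = 11 - 4Q + Q^2.
The AVC parabola has its vertex at Q = 4/2 = 2, where AVC = 11 - 4·2 + 2^2 = £7.
P = £4 lies below min AVC = £7; no output level covers variable cost.
Best response: produce nothing and absorb the £66 fixed cost.

Shut down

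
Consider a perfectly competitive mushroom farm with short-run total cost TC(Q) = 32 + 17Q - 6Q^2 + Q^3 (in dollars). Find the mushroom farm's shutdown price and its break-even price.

Shutdown price = $8; break-even price = $17

Shutdown price = min AVC. AVC = 17 - 6Q + Q^2, with vertex at Q = 3 and minimum $8.
ATC = 32/Q + 17 - 6Q + Q^2. Setting dATC/dQ = −32/Q^2 − 6 + 2Q = 0 gives Q = 4 (since 2·4^3 − 6·4^2 = 32).
min ATC = 32/4 + 17 − 6·4 + 4^2 = $17. That is the break-even price.
Between these two prices the firm operates at a loss; above $17 it earns a profit.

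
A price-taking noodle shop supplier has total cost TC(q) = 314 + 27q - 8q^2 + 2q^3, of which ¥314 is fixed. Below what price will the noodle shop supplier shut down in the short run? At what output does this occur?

¥19 per unit, at q = 2

The shutdown price is the minimum of AVC. VC = 27q - 8q^2 + 2q^3, so AVC = 27 - 8q + 2q^2.
dAVC/dq = -8 + 4q = 0 gives q = 2. min AVC = 27 - 8·2 + 2·2^2 = 19.
So the shutdown price is ¥19.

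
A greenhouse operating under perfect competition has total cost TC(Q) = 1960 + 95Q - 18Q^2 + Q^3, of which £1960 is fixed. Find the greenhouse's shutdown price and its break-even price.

Shutdown price = min AVC. AVC = 95 - 18Q + Q^2, with vertex at Q = 9 and minimum £14.
ATC = 1960/Q + 95 - 18Q + Q^2. Setting dATC/dQ = −1960/Q^2 − 18 + 2Q = 0 gives Q = 14 (since 2·14^3 − 18·14^2 = 1960).
min ATC = 1960/14 + 95 − 18·14 + 14^2 = £179. That is the break-even price.
Between these two prices the firm operates at a loss; above £179 it earns a profit.

Shutdown price = £14; break-even price = £179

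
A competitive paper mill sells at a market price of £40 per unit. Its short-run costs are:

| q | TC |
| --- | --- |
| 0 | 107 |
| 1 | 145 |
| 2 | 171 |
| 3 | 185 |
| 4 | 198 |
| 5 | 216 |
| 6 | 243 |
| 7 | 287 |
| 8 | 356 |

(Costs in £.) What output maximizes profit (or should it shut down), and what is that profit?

Tabulate TR − TC: q=0: -107; q=1: -105; q=2: -91; q=3: -65; q=4: -38; q=5: -16; q=6: -3; q=7: -7; q=8: -36.
Profit is maximized at q = 6. AVC there is 136/6 = £22.67 ≤ P, so producing beats shutting down (which would give -£107).

q = 6; profit = -£3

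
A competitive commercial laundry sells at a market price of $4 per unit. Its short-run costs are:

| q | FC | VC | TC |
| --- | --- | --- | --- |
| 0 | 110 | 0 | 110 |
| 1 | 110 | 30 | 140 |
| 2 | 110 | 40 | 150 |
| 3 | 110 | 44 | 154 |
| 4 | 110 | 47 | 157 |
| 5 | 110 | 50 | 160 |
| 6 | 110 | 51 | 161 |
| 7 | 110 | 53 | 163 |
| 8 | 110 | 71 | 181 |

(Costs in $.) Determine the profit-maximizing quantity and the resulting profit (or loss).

q = 0 (shut down); profit = -$110

Profit at each row (π = 4q − TC): q=0: -110; q=1: -136; q=2: -142; q=3: -142; q=4: -141; q=5: -140; q=6: -137; q=7: -135; q=8: -149.
Profit is highest at q = 0. Equivalently, the lowest AVC in the table is 53/7 ≈ $7.57 at q = 7, and P = $4 falls below it — price never covers variable cost, so the firm shuts down and loses only its fixed cost.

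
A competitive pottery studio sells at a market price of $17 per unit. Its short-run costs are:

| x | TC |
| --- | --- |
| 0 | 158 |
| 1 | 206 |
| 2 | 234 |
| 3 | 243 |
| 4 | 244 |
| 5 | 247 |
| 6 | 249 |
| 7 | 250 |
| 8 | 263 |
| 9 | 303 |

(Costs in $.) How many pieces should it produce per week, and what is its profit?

x = 8; profit = -$127

Compute π = P·x − TC at each output: x=0: -158; x=1: -189; x=2: -200; x=3: -192; x=4: -176; x=5: -162; x=6: -147; x=7: -131; x=8: -127; x=9: -150.
Profit is maximized at x = 8. AVC there is 105/8 = $13.12 ≤ P, so producing beats shutting down (which would give -$158).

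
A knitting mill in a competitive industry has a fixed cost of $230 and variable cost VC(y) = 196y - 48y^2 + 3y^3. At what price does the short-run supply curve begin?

$4 per unit

The firm shuts down when price falls below the minimum of average variable cost. AVC = VC/y = 196 - 48y + 3y^2.
At the minimum of AVC, MC = AVC. MC = 196 - 96y + 9y^2; setting MC = AVC gives 6y^2 - 48y = 0, so y = 8. min AVC = 4.
So the shutdown price is $4.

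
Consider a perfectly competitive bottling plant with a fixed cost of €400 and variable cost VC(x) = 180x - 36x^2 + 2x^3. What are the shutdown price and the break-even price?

Shutdown price = min AVC. AVC = 180 - 36x + 2x^2, with vertex at x = 9 and minimum €18.
ATC = 400/x + 180 - 36x + 2x^2. Setting dATC/dx = −400/x^2 − 36 + 4x = 0 gives x = 10 (since 4·10^3 − 36·10^2 = 400).
min ATC = 400/10 + 180 − 36·10 + 2·10^2 = €60. That is the break-even price.
For €18 ≤ P < €60 the firm produces at a loss; below €18 it shuts down.

Shutdown price = €18; break-even price = €60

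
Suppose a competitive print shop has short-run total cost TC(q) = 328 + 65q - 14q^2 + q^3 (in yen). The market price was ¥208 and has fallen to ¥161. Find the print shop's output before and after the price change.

MC = 65 - 28q + 3q^2; the shutdown threshold is min AVC = ¥16 (at q = 7).
At P = ¥208 ≥ min AVC, set P = MC on the rising branch: q = 13.
At P = ¥161 ≥ min AVC, set P = MC: q = 12. The firm stays open but cuts output.

Output falls from 13 to 12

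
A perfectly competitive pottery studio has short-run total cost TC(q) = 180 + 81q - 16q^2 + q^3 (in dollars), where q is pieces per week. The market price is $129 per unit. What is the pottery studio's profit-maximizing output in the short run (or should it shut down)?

Strip out fixed cost: VC = 81q - 16q^2 + q^3. Then AVC = 81 - 16q + q^2 and MC = 81 - 32q + 3q^2.
AVC is minimized where dAVC/dq = -16 + 2q = 0, at q = 8; min AVC = 81 - 16·8 + 8^2 = $17.
P = $129 exceeds min AVC = $17, so the firm stays open.
Set P = MC: 129 = 81 - 32q + 3q^2 → -48 - 32q + 3q^2 = 0. The roots are q = -4/3 and q = 12; the profit-maximizing output is on the rising part of MC, so q* = 12.
Check: AVC at q = 12 is $33 ≤ P, so revenue covers variable cost.
Profit = P·q − TC = 129·12 − 576 = $972.

Produce at q = 12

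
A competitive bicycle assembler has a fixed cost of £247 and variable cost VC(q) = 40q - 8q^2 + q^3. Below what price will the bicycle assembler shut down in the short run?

£24 per unit

The firm shuts down when price falls below the minimum of average variable cost. AVC = VC/q = 40 - 8q + q^2.
At the minimum of AVC, MC = AVC. MC = 40 - 16q + 3q^2; setting MC = AVC gives 2q^2 - 8q = 0, so q = 4. min AVC = 24.
So the shutdown price is £24.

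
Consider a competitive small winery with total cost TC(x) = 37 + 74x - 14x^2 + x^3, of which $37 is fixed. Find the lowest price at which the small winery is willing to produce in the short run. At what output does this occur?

The shutdown price is the minimum of AVC. VC = 74x - 14x^2 + x^3, so AVC = 74 - 14x + x^2.
At the minimum of AVC, MC = AVC. MC = 74 - 28x + 3x^2; setting MC = AVC gives 2x^2 - 14x = 0, so x = 7. min AVC = 25.
So the shutdown price is $25.

$25 per unit, at x = 7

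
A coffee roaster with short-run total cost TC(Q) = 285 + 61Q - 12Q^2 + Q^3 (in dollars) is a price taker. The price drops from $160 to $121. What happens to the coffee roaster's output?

AVC = 61 - 12Q + Q^2, minimized at Q = 6 where min AVC = $25. MC = 61 - 24Q + 3Q^2.
With P = $160 above the shutdown price, P = MC gives Q = 11.
At P = $121 ≥ min AVC, set P = MC: Q = 10. The firm stays open but cuts output.

Output falls from 11 to 10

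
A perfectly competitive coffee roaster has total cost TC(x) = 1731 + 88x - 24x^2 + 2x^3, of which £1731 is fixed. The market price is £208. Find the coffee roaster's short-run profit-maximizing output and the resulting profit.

Profit = -£131 at x = 10

AVC = 88 - 24x + 2x^2 has its minimum £16 at x = 6; price £208 clears that bar, so the firm operates.
With MC = 88 - 48x + 6x^2, P = MC on the upward-sloping part at x* = 10.
TR = 208·10 = 2080. TC = 1731 + 480 = 2211. Profit = 2080 − 2211 = -£131.
That loss of £131 beats the £1731 the firm would lose by shutting down; producing recovers £1600 of fixed cost.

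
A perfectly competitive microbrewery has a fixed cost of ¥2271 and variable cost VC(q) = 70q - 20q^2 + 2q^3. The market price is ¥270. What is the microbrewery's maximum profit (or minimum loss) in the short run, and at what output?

AVC = 70 - 20q + 2q^2 has its minimum ¥20 at q = 5; price ¥270 clears that bar, so the firm operates.
MC = 70 - 40q + 6q^2. Setting P = MC and taking the root on the rising branch gives q* = 10.
TR = 270·10 = 2700. TC = 2271 + 700 = 2971. Profit = 2700 − 2971 = -¥271.
That loss of ¥271 beats the ¥2271 the firm would lose by shutting down; producing recovers ¥2000 of fixed cost.

Profit = -¥271 at q = 10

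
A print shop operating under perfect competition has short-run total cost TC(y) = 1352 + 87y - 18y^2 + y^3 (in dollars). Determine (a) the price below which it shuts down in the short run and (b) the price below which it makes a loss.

AVC = 87 - 18y + y^2; minimized at y = 9, giving min AVC = $6. That is the shutdown price.
ATC = 1352/y + 87 - 18y + y^2. Setting dATC/dy = −1352/y^2 − 18 + 2y = 0 gives y = 13 (since 2·13^3 − 18·13^2 = 1352).
min ATC = 1352/13 + 87 − 18·13 + 13^2 = $126. That is the break-even price.
Between these two prices the firm operates at a loss; above $126 it earns a profit.

Shutdown price = $6; break-even price = $126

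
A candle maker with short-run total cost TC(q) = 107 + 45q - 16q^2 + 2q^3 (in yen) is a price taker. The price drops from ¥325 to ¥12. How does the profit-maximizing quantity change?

MC = 45 - 32q + 6q^2; the shutdown threshold is min AVC = ¥13 (at q = 4).
With P = ¥325 above the shutdown price, P = MC gives q = 10.
At P = ¥12 < min AVC = ¥13, price no longer covers variable cost at any output, so the firm shuts down: q = 0.

Output falls from 10 to 0 (the firm shuts down)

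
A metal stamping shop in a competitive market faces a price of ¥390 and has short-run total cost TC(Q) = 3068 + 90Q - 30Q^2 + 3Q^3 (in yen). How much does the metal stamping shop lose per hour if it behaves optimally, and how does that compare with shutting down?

AVC = 90 - 30Q + 3Q^2 has its minimum ¥15 at Q = 5; price ¥390 clears that bar, so the firm operates.
MC = 90 - 60Q + 9Q^2. Setting P = MC and taking the root on the rising branch gives Q* = 10.
TR = 390·10 = 3900. TC = 3068 + 900 = 3968. Profit = 3900 − 3968 = -¥68.
By producing, the firm covers all variable cost plus ¥3000 of fixed cost; shutting down would lose the full ¥3068.

Profit = -¥68 at Q = 10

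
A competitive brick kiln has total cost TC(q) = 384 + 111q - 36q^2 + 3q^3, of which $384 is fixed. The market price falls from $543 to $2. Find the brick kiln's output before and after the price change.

Output falls from 12 to 0 (the firm shuts down)

MC = 111 - 72q + 9q^2; the shutdown threshold is min AVC = $3 (at q = 6).
At P = $543 ≥ min AVC, set P = MC on the rising branch: q = 12.
At P = $2 < min AVC = $3, price no longer covers variable cost at any output, so the firm shuts down: q = 0.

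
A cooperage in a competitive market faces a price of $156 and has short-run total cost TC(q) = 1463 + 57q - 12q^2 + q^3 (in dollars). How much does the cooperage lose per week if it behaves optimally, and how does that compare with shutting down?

AVC = 57 - 12q + q^2; min AVC = $21 at q = 6. Since P = $156 ≥ min AVC, the firm produces.
With MC = 57 - 24q + 3q^2, P = MC on the upward-sloping part at q* = 11.
TR = 156·11 = 1716. TC = 1463 + 506 = 1969. Profit = 1716 − 1969 = -$253.
By producing, the firm covers all variable cost plus $1210 of fixed cost; shutting down would lose the full $1463.

Profit = -$253 at q = 11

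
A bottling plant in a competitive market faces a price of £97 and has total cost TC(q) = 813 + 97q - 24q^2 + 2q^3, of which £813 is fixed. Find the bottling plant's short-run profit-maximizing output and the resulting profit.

AVC = 97 - 24q + 2q^2; min AVC = £25 at q = 6. Since P = £97 ≥ min AVC, the firm produces.
With MC = 97 - 48q + 6q^2, P = MC on the upward-sloping part at q* = 8.
TR = 97·8 = 776. TC = 813 + 264 = 1077. Profit = 776 − 1077 = -£301.
Shutting down would mean losing the fixed cost of £813, so operating at a loss of £301 is better by £512.

Profit = -£301 at q = 8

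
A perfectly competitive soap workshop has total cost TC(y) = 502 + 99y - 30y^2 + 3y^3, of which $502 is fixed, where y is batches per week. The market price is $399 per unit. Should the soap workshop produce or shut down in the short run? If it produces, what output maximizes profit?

Produce at y = 10

Variable cost is VC = 99y - 30y^2 + 3y^3, so AVC = VC/y = 99 - 30y + 3y^2 and MC = dTC/dy = 99 - 60y + 9y^2.
AVC hits its minimum where MC = AVC, at y = 5, giving min AVC = 99 - 30·5 + 3·5^2 = $24.
Since P = $399 ≥ min AVC = $24, price covers variable cost and the firm should produce.
Solving P = MC: -300 - 60y + 9y^2 = 0 ⇒ y = -10/3 or 10. On the upward-sloping branch, y* = 10.
Check: AVC at y = 10 is $99 ≤ P, so revenue covers variable cost.
Profit = P·y − TC = 399·10 − 1492 = $2498.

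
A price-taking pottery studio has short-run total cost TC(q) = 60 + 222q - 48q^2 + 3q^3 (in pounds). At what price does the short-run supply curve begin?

The shutdown price is the minimum of AVC. VC = 222q - 48q^2 + 3q^3, so AVC = 222 - 48q + 3q^2.
At the minimum of AVC, MC = AVC. MC = 222 - 96q + 9q^2; setting MC = AVC gives 6q^2 - 48q = 0, so q = 8. min AVC = 30.
So the shutdown price is £30.

£30 per unit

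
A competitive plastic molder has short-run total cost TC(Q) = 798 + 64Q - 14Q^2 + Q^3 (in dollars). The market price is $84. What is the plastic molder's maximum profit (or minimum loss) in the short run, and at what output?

Profit = -$198 at Q = 10

AVC = 64 - 14Q + Q^2; min AVC = $15 at Q = 7. Since P = $84 ≥ min AVC, the firm produces.
MC = 64 - 28Q + 3Q^2. Setting P = MC and taking the root on the rising branch gives Q* = 10.
TR = 84·10 = 840. TC = 798 + 240 = 1038. Profit = 840 − 1038 = -$198.
Shutting down would mean losing the fixed cost of $798, so operating at a loss of $198 is better by $600.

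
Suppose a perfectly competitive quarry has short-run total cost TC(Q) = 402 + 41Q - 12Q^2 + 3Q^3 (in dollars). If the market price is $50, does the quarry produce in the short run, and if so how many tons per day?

From TC, MC = TC'(Q) = 41 - 24Q + 9Q^2 and AVC = VC/Q = 41 - 12Q + 3Q^2.
AVC is minimized where dAVC/dQ = -12 + 6Q = 0, at Q = 2; min AVC = 41 - 12·2 + 3·2^2 = $29.
Because $50 ≥ $29, revenue can cover variable cost; the firm operates.
P = MC gives -9 - 24Q + 9Q^2 = 0, with roots -1/3 and 3. Take the larger (rising MC): Q* = 3.
Check: AVC at Q = 3 is $32 ≤ P, so revenue covers variable cost.
Profit = P·Q − TC = 50·3 − 498 = -$348, a loss, but smaller than the $402 fixed cost the firm would lose by shutting down.

Produce at Q = 3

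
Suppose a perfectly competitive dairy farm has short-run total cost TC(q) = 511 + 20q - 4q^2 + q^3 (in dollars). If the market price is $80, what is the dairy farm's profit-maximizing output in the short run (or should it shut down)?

From TC, MC = TC'(q) = 20 - 8q + 3q^2 and AVC = VC/q = 20 - 4q + q^2.
AVC hits its minimum where MC = AVC, at q = 2, giving min AVC = 20 - 4·2 + 2^2 = $16.
P = $80 exceeds min AVC = $16, so the firm stays open.
P = MC gives -60 - 8q + 3q^2 = 0, with roots -10/3 and 6. Take the larger (rising MC): q* = 6.
Check: AVC at q = 6 is $32 ≤ P, so revenue covers variable cost.
Profit = P·q − TC = 80·6 − 703 = -$223, a loss, but smaller than the $511 fixed cost the firm would lose by shutting down.

Produce at q = 6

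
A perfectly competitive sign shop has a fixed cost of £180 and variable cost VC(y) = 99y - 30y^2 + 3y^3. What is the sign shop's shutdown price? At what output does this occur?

The shutdown price is the minimum of AVC. VC = 99y - 30y^2 + 3y^3, so AVC = 99 - 30y + 3y^2.
dAVC/dy = -30 + 6y = 0 gives y = 5. min AVC = 99 - 30·5 + 3·5^2 = 24.
The firm shuts down for any P below £24.

£24 per unit, at y = 5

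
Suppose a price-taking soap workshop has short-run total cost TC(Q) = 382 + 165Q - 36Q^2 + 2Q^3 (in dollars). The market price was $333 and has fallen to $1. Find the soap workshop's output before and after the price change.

Output falls from 14 to 0 (the firm shuts down)

MC = 165 - 72Q + 6Q^2; the shutdown threshold is min AVC = $3 (at Q = 9).
With P = $333 above the shutdown price, P = MC gives Q = 14.
At P = $1 < min AVC = $3, price no longer covers variable cost at any output, so the firm shuts down: Q = 0.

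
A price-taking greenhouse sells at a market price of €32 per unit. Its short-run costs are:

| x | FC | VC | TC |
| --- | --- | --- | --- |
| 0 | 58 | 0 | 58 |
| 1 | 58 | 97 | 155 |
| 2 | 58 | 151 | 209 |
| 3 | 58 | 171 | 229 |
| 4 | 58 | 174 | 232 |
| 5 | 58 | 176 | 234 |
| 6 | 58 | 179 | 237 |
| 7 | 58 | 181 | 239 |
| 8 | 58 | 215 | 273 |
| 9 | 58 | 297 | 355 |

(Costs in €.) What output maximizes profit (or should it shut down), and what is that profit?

Tabulate TR − TC: x=0: -58; x=1: -123; x=2: -145; x=3: -133; x=4: -104; x=5: -74; x=6: -45; x=7: -15; x=8: -17; x=9: -67.
Profit is maximized at x = 7. AVC there is 181/7 = €25.86 ≤ P, so producing beats shutting down (which would give -€58).

x = 7; profit = -€15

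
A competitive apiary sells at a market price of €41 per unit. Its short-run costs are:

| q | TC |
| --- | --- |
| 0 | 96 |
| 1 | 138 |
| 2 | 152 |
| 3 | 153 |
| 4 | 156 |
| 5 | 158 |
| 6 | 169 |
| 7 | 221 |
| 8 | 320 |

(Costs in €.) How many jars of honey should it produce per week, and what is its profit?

q = 6; profit = €77

Compute π = P·q − TC at each output: q=0: -96; q=1: -97; q=2: -70; q=3: -30; q=4: 8; q=5: 47; q=6: 77; q=7: 66; q=8: 8.
Profit is maximized at q = 6. AVC there is 73/6 = €12.17 ≤ P, so producing beats shutting down (which would give -€96).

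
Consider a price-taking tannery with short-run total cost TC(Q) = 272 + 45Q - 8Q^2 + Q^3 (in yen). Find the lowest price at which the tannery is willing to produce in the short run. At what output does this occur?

¥29 per unit, at Q = 4

The firm shuts down when price falls below the minimum of average variable cost. AVC = VC/Q = 45 - 8Q + Q^2.
At the minimum of AVC, MC = AVC. MC = 45 - 16Q + 3Q^2; setting MC = AVC gives 2Q^2 - 8Q = 0, so Q = 4. min AVC = 29.
So the shutdown price is ¥29.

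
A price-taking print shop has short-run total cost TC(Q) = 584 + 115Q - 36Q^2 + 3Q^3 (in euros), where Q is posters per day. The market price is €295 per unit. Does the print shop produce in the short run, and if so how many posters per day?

Produce at Q = 10

Variable cost is VC = 115Q - 36Q^2 + 3Q^3, so AVC = VC/Q = 115 - 36Q + 3Q^2 and MC = dTC/dQ = 115 - 72Q + 9Q^2.
The AVC parabola has its vertex at Q = 36/6 = 6, where AVC = 115 - 36·6 + 3·6^2 = €7.
P = €295 exceeds min AVC = €7, so the firm stays open.
Solving P = MC: -180 - 72Q + 9Q^2 = 0 ⇒ Q = -2 or 10. On the upward-sloping branch, Q* = 10.
Check: AVC at Q = 10 is €55 ≤ P, so revenue covers variable cost.
Profit = P·Q − TC = 295·10 − 1134 = €1816.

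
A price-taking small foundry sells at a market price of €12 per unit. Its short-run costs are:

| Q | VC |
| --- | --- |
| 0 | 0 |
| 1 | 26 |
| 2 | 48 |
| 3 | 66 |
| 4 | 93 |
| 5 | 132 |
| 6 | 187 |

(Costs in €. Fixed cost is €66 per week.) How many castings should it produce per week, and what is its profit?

Q = 0 (shut down); profit = -€66

Tabulate TR − TC: Q=0: -66; Q=1: -80; Q=2: -90; Q=3: -96; Q=4: -111; Q=5: -138; Q=6: -181.
Profit is highest at Q = 0. Equivalently, the lowest AVC in the table is 66/3 ≈ €22 at Q = 3, and P = €12 falls below it — price never covers variable cost, so the firm shuts down and loses only its fixed cost.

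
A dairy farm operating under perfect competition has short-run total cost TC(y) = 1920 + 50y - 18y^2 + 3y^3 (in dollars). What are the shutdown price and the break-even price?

Shutdown price = $23; break-even price = $338

AVC = 50 - 18y + 3y^2; minimized at y = 3, giving min AVC = $23. That is the shutdown price.
ATC = 1920/y + 50 - 18y + 3y^2. Setting dATC/dy = −1920/y^2 − 18 + 6y = 0 gives y = 8 (since 6·8^3 − 18·8^2 = 1920).
min ATC = 1920/8 + 50 − 18·8 + 3·8^2 = $338. That is the break-even price.
For $23 ≤ P < $338 the firm produces at a loss; below $23 it shuts down.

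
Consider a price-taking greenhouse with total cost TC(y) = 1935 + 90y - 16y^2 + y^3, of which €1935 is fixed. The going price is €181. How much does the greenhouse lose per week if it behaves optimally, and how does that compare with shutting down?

Profit = -€245 at y = 13

AVC = 90 - 16y + y^2 has its minimum €26 at y = 8; price €181 clears that bar, so the firm operates.
With MC = 90 - 32y + 3y^2, P = MC on the upward-sloping part at y* = 13.
TR = 181·13 = 2353. TC = 1935 + 663 = 2598. Profit = 2353 − 2598 = -€245.
That loss of €245 beats the €1935 the firm would lose by shutting down; producing recovers €1690 of fixed cost.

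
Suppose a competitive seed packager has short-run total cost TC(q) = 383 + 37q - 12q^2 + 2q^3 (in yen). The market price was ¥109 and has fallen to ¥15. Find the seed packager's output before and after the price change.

Output falls from 6 to 0 (the firm shuts down)

MC = 37 - 24q + 6q^2; the shutdown threshold is min AVC = ¥19 (at q = 3).
At P = ¥109 ≥ min AVC, set P = MC on the rising branch: q = 6.
At P = ¥15 < min AVC = ¥19, price no longer covers variable cost at any output, so the firm shuts down: q = 0.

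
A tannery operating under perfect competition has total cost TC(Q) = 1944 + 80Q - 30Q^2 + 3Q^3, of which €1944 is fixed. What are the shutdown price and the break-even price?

Shutdown price = min AVC. AVC = 80 - 30Q + 3Q^2, with vertex at Q = 5 and minimum €5.
ATC = 1944/Q + 80 - 30Q + 3Q^2. Setting dATC/dQ = −1944/Q^2 − 30 + 6Q = 0 gives Q = 9 (since 6·9^3 − 30·9^2 = 1944).
min ATC = 1944/9 + 80 − 30·9 + 3·9^2 = €269. That is the break-even price.
Between these two prices the firm operates at a loss; above €269 it earns a profit.

Shutdown price = €5; break-even price = €269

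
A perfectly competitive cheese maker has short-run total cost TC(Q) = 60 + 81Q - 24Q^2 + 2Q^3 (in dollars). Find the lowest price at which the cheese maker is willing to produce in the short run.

The firm shuts down when price falls below the minimum of average variable cost. AVC = VC/Q = 81 - 24Q + 2Q^2.
dAVC/dQ = -24 + 4Q = 0 gives Q = 6. min AVC = 81 - 24·6 + 2·6^2 = 9.
So the shutdown price is $9.

$9 per unit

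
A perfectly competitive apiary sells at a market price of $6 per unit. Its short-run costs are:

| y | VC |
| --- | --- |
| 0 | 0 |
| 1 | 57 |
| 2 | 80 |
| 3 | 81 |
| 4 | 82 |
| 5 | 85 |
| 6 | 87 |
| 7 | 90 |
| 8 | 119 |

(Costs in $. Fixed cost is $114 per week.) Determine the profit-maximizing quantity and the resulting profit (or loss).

y = 0 (shut down); profit = -$114

Profit at each row (π = 6y − TC): y=0: -114; y=1: -165; y=2: -182; y=3: -177; y=4: -172; y=5: -169; y=6: -165; y=7: -162; y=8: -185.
Profit is highest at y = 0. Equivalently, the lowest AVC in the table is 90/7 ≈ $12.86 at y = 7, and P = $6 falls below it — price never covers variable cost, so the firm shuts down and loses only its fixed cost.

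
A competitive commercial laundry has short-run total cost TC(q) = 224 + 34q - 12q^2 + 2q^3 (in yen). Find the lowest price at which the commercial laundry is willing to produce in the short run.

¥16 per unit

The shutdown price is the minimum of AVC. VC = 34q - 12q^2 + 2q^3, so AVC = 34 - 12q + 2q^2.
At the minimum of AVC, MC = AVC. MC = 34 - 24q + 6q^2; setting MC = AVC gives 4q^2 - 12q = 0, so q = 3. min AVC = 16.
The firm shuts down for any P below ¥16.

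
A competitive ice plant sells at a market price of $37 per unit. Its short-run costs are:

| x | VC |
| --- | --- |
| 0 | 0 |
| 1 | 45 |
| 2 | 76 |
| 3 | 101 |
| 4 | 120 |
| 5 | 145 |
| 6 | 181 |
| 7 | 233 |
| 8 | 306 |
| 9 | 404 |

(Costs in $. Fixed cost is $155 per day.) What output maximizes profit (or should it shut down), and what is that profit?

x = 6; profit = -$114

Profit at each row (π = 37x − TC): x=0: -155; x=1: -163; x=2: -157; x=3: -145; x=4: -127; x=5: -115; x=6: -114; x=7: -129; x=8: -165; x=9: -226.
Profit is maximized at x = 6. AVC there is 181/6 = $30.17 ≤ P, so producing beats shutting down (which would give -$155).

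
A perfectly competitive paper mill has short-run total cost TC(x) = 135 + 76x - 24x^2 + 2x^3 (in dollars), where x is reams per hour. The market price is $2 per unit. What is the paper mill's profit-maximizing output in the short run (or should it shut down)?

Shut down

Strip out fixed cost: VC = 76x - 24x^2 + 2x^3. Then AVC = 76 - 24x + 2x^2 and MC = 76 - 48x + 6x^2.
AVC is minimized where dAVC/dx = -24 + 4x = 0, at x = 6; min AVC = 76 - 24·6 + 2·6^2 = $4.
Since P = $2 < min AVC = $4, price fails to cover variable cost at any output.
Shutting down limits the loss to fixed cost, $135.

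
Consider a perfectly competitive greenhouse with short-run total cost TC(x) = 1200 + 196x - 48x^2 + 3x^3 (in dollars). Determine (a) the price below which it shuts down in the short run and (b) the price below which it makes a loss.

Shutdown price = $4; break-even price = $136

Shutdown price = min AVC. AVC = 196 - 48x + 3x^2, with vertex at x = 8 and minimum $4.
ATC = 1200/x + 196 - 48x + 3x^2. Setting dATC/dx = −1200/x^2 − 48 + 6x = 0 gives x = 10 (since 6·10^3 − 48·10^2 = 1200).
min ATC = 1200/10 + 196 − 48·10 + 3·10^2 = $136. That is the break-even price.
Between these two prices the firm operates at a loss; above $136 it earns a profit.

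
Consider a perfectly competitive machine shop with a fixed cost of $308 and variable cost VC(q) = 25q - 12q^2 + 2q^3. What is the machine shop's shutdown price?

Short-run supply begins at min AVC. From VC = 25q - 12q^2 + 2q^3, AVC = 25 - 12q + 2q^2.
dAVC/dq = -12 + 4q = 0 gives q = 3. min AVC = 25 - 12·3 + 2·3^2 = 7.
For P < $7 the firm produces nothing.

$7 per unit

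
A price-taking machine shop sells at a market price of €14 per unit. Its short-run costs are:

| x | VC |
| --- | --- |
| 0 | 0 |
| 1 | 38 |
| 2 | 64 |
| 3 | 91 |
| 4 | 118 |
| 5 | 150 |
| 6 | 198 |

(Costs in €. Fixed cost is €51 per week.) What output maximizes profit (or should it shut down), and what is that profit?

x = 0 (shut down); profit = -€51

Profit at each row (π = 14x − TC): x=0: -51; x=1: -75; x=2: -87; x=3: -100; x=4: -113; x=5: -131; x=6: -165.
Profit is highest at x = 0. Equivalently, the lowest AVC in the table is 118/4 ≈ €29.50 at x = 4, and P = €14 falls below it — price never covers variable cost, so the firm shuts down and loses only its fixed cost.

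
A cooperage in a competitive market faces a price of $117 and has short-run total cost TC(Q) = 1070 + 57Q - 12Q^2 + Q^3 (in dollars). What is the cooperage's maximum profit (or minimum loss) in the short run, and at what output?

AVC = 57 - 12Q + Q^2 has its minimum $21 at Q = 6; price $117 clears that bar, so the firm operates.
With MC = 57 - 24Q + 3Q^2, P = MC on the upward-sloping part at Q* = 10.
TR = 117·10 = 1170. TC = 1070 + 370 = 1440. Profit = 1170 − 1440 = -$270.
Shutting down would mean losing the fixed cost of $1070, so operating at a loss of $270 is better by $800.

Profit = -$270 at Q = 10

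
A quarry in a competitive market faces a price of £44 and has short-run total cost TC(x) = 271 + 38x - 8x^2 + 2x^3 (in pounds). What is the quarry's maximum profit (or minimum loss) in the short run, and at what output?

AVC = 38 - 8x + 2x^2 has its minimum £30 at x = 2; price £44 clears that bar, so the firm operates.
With MC = 38 - 16x + 6x^2, P = MC on the upward-sloping part at x* = 3.
TR = 44·3 = 132. TC = 271 + 96 = 367. Profit = 132 − 367 = -£235.
By producing, the firm covers all variable cost plus £36 of fixed cost; shutting down would lose the full £271.

Profit = -£235 at x = 3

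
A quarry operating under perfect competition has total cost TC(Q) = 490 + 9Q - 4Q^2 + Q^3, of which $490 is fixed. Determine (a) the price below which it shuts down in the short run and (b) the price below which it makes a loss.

Shutdown price = min AVC. AVC = 9 - 4Q + Q^2, with vertex at Q = 2 and minimum $5.
ATC = 490/Q + 9 - 4Q + Q^2. Setting dATC/dQ = −490/Q^2 − 4 + 2Q = 0 gives Q = 7 (since 2·7^3 − 4·7^2 = 490).
min ATC = 490/7 + 9 − 4·7 + 7^2 = $100. That is the break-even price.
Between these two prices the firm operates at a loss; above $100 it earns a profit.

Shutdown price = $5; break-even price = $100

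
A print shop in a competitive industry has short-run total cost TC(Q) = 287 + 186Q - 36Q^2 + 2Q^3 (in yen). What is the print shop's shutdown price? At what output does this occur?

The shutdown price is the minimum of AVC. VC = 186Q - 36Q^2 + 2Q^3, so AVC = 186 - 36Q + 2Q^2.
dAVC/dQ = -36 + 4Q = 0 gives Q = 9. min AVC = 186 - 36·9 + 2·9^2 = 24.
So the shutdown price is ¥24.

¥24 per unit, at Q = 9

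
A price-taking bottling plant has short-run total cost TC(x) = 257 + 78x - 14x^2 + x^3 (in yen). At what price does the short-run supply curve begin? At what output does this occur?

The firm shuts down when price falls below the minimum of average variable cost. AVC = VC/x = 78 - 14x + x^2.
dAVC/dx = -14 + 2x = 0 gives x = 7. min AVC = 78 - 14·7 + 7^2 = 29.
The firm shuts down for any P below ¥29.

¥29 per unit, at x = 7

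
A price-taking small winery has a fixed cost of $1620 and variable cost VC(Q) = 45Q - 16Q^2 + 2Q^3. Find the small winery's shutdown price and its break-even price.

Shutdown price = min AVC. AVC = 45 - 16Q + 2Q^2, with vertex at Q = 4 and minimum $13.
ATC = 1620/Q + 45 - 16Q + 2Q^2. Setting dATC/dQ = −1620/Q^2 − 16 + 4Q = 0 gives Q = 9 (since 4·9^3 − 16·9^2 = 1620).
min ATC = 1620/9 + 45 − 16·9 + 2·9^2 = $243. That is the break-even price.
For $13 ≤ P < $243 the firm produces at a loss; below $13 it shuts down.

Shutdown price = $13; break-even price = $243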